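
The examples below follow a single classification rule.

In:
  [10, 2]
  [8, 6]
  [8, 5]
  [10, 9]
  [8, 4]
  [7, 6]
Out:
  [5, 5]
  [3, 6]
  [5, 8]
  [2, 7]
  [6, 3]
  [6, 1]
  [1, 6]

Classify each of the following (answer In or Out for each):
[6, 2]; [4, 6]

The classifier is using: first ≥ 7.
[6, 2]: first 6 — does not satisfy this, so Out. [4, 6]: first 4 — does not satisfy this, so Out.

Out, Out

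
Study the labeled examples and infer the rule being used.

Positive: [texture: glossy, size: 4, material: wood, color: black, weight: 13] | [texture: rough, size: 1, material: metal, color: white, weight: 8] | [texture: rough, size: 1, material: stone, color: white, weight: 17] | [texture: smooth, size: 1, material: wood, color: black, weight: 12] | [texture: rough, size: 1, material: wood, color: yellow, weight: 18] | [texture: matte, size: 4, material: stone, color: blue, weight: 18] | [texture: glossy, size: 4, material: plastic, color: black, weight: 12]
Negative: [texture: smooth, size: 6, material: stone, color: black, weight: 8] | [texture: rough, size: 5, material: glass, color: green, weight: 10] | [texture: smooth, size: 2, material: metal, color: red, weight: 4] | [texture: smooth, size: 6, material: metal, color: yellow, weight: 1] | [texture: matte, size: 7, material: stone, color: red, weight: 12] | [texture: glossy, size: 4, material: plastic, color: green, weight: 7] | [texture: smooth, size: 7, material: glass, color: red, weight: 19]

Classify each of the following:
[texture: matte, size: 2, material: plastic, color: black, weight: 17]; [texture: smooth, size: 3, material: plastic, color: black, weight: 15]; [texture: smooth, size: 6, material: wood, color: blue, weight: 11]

Positive, Positive, Negative

All 'Positive' examples share one property — weight ≥ 8 AND size ≤ 4 — and every 'Negative' example lacks it.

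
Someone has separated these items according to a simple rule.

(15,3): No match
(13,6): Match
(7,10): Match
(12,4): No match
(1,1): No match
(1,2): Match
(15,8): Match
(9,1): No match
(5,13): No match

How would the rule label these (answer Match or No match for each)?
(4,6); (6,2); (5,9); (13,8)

No match, No match, No match, Match

The classifier is using: sum is odd.
(4,6): 4+6 = 10, fails the rule → No match. (6,2): 6+2 = 8, fails the rule → No match. (5,9): 5+9 = 14, fails the rule → No match. (13,8): 13+8 = 21, meets the rule → Match.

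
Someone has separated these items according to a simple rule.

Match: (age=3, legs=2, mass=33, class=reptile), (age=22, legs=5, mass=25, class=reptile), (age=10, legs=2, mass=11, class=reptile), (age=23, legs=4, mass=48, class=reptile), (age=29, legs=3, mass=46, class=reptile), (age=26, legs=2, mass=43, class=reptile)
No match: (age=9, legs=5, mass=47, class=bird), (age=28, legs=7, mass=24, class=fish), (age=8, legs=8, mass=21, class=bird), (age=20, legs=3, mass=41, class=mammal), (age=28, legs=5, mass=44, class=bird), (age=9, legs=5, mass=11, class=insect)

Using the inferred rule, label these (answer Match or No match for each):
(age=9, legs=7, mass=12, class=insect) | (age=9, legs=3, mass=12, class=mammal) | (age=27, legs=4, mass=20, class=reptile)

A rule that fits every label: class is reptile — true of each 'Match' example, false of each 'No match' one.
No match: (age=9, legs=7, mass=12, class=insect), since class is insect.
No match: (age=9, legs=3, mass=12, class=mammal), since class is mammal.
Match: (age=27, legs=4, mass=20, class=reptile), since class is reptile.

No match, No match, Match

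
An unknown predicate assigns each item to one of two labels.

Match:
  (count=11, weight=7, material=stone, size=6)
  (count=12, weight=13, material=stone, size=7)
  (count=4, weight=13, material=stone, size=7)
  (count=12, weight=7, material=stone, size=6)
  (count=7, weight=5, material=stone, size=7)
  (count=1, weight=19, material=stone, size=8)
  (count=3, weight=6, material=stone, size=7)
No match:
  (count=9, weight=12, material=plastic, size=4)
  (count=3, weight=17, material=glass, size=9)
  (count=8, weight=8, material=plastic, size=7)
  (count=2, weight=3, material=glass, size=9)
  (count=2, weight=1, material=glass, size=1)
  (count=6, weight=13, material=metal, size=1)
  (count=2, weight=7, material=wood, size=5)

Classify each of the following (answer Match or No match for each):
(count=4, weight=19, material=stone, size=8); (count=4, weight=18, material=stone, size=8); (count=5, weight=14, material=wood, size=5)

One predicate separates the groups cleanly: material is stone.

Match, Match, No match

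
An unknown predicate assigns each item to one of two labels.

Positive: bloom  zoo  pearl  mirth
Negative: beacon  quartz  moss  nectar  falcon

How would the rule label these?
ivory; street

Positive, Negative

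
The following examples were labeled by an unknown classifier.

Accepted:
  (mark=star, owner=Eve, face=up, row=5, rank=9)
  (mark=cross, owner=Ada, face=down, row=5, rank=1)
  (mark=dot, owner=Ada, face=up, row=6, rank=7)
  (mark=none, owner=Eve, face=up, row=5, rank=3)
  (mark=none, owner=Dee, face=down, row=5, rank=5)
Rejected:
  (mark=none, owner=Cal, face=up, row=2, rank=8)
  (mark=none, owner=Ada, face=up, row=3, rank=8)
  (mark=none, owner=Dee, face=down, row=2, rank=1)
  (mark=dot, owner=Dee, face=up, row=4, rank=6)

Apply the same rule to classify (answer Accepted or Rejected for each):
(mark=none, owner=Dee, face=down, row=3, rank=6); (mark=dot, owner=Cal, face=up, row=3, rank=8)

The simplest hypothesis consistent with all the labels is: row ≥ 5.
(mark=none, owner=Dee, face=down, row=3, rank=6) → row = 3 → Rejected. (mark=dot, owner=Cal, face=up, row=3, rank=8) → row = 3 → Rejected.

Rejected, Rejected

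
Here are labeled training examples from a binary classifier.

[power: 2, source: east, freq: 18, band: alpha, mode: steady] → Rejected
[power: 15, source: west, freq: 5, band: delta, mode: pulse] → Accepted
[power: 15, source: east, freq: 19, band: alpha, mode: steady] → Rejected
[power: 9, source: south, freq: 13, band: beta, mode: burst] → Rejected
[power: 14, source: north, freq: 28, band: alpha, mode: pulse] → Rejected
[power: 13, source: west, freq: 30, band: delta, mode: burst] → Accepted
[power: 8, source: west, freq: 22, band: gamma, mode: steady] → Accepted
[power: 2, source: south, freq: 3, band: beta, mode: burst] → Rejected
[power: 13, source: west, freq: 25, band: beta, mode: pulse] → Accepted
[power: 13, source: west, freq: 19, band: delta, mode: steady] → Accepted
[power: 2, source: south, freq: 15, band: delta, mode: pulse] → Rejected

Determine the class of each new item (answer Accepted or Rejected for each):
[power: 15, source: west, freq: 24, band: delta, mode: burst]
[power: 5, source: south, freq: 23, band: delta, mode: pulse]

Accepted, Rejected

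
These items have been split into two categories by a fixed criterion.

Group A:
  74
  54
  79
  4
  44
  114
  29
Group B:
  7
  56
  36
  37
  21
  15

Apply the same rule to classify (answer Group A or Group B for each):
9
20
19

Group A, Group B, Group A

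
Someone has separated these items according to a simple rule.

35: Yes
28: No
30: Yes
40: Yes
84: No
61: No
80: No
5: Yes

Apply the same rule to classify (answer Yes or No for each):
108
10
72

'Yes' ⟺ multiple of 5 AND at most 40.
108: 108 = 5·21 + 3, 108 > 40 — doesn't match, so No. 10: 10 = 5·2, 10 ≤ 40 — checks out, so Yes. 72: 72 = 5·14 + 2, 72 > 40 — doesn't match, so No.

No, Yes, No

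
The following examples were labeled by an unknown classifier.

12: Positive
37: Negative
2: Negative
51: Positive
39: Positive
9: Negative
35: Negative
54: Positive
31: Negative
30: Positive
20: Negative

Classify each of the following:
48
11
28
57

Every 'Positive' example satisfies: multiple of 3 AND at least 12. None of the 'Negative' examples do.
48: Positive (48 = 3·16, 48 ≥ 12).
11: Negative (11 = 3·3 + 2, 11 < 12).
28: Negative (28 = 3·9 + 1, 28 ≥ 12).
57: Positive (57 = 3·19, 57 ≥ 12).

Positive, Negative, Negative, Positive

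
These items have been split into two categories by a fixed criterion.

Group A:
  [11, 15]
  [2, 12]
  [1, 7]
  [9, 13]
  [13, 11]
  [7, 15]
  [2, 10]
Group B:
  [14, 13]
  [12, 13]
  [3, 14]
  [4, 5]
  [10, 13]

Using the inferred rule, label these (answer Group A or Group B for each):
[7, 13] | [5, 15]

Looking at the examples, the only property every 'Group A' case has and every 'Group B' case lacks is: sum is even.
[7, 13] — 7+13 = 20, hence Group A.
[5, 15] — 5+15 = 20, hence Group A.

Group A, Group A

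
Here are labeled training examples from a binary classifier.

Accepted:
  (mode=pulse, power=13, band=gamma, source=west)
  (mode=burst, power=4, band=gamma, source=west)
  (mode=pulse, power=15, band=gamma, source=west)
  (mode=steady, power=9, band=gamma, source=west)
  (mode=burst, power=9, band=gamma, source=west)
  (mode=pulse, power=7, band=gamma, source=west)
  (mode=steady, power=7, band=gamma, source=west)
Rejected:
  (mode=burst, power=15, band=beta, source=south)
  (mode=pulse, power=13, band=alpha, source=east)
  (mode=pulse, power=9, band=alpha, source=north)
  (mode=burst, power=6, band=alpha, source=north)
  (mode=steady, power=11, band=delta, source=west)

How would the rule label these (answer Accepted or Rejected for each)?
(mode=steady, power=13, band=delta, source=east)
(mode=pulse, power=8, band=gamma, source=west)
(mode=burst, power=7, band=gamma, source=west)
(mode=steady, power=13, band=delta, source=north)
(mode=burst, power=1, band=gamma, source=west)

Rejected, Accepted, Accepted, Rejected, Accepted

The distinguishing property — band is gamma — holds for all the 'Accepted' cases and none of the 'Rejected' cases.
(mode=steady, power=13, band=delta, source=east): Rejected (band is delta).
(mode=pulse, power=8, band=gamma, source=west): Accepted (band is gamma).
(mode=burst, power=7, band=gamma, source=west): Accepted (band is gamma).
(mode=steady, power=13, band=delta, source=north): Rejected (band is delta).
(mode=burst, power=1, band=gamma, source=west): Accepted (band is gamma).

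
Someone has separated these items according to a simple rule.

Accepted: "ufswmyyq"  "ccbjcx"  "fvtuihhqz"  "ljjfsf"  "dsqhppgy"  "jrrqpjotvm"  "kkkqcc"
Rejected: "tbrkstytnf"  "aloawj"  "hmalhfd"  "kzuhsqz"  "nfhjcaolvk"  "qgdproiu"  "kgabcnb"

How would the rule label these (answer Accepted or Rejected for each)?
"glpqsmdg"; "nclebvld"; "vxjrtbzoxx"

Rejected, Rejected, Accepted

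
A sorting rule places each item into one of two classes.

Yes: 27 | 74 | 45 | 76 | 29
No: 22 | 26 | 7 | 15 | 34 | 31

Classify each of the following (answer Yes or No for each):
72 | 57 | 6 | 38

Yes, Yes, No, Yes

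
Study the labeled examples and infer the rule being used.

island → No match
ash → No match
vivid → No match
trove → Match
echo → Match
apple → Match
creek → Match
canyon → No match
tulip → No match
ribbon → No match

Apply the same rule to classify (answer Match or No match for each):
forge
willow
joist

The common property of the 'Match' items is: contains 'e'. No 'No match' item has it.

Match, No match, No match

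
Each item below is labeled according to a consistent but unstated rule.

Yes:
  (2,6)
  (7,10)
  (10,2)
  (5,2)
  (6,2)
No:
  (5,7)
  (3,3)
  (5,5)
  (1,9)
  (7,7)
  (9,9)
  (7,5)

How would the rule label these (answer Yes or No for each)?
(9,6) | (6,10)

Yes, Yes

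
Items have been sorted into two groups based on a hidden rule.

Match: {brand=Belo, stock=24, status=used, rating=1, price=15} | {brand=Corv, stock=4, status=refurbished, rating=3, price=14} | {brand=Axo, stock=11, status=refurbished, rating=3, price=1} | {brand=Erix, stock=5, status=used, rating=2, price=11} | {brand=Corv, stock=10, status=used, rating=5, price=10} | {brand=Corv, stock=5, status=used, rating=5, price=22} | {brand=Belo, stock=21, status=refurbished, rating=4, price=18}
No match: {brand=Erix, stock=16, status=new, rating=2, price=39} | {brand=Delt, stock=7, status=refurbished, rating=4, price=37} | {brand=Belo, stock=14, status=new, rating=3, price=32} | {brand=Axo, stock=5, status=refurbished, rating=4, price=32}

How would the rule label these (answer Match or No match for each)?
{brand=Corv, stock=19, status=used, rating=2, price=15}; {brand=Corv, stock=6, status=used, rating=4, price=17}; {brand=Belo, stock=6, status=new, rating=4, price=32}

Match, Match, No match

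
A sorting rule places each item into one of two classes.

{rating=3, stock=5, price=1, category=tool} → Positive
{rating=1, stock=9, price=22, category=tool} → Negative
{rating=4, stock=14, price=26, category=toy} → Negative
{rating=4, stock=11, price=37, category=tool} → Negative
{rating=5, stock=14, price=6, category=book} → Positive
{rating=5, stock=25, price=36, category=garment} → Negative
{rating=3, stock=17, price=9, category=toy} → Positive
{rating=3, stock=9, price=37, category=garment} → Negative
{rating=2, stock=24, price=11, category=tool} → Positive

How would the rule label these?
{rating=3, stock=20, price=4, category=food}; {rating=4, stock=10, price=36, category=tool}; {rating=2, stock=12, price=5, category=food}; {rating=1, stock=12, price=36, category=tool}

Positive, Negative, Positive, Negative

All 'Positive' examples share one property — price ≤ 11 — and every 'Negative' example lacks it.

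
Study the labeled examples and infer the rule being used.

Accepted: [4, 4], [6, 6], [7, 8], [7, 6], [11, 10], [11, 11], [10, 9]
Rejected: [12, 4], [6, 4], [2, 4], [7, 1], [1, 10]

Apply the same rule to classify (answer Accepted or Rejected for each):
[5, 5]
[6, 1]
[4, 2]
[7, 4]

A rule that fits every label: |first − second| ≤ 1 — true of each 'Accepted' example, false of each 'Rejected' one.

Accepted, Rejected, Rejected, Rejected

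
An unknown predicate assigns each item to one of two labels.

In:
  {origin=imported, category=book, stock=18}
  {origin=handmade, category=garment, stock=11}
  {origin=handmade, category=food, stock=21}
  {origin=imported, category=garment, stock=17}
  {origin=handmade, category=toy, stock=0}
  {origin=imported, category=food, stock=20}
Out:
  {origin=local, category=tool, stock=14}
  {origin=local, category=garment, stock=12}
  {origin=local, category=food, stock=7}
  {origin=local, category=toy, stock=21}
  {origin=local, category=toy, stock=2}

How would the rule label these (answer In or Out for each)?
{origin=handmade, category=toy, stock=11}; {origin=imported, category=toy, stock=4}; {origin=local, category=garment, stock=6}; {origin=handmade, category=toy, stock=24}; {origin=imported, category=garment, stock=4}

All 'In' examples share one property — origin is not local — and every 'Out' example lacks it.
{origin=handmade, category=toy, stock=11}: In (origin is handmade). {origin=imported, category=toy, stock=4}: In (origin is imported). {origin=local, category=garment, stock=6}: Out (origin is local). {origin=handmade, category=toy, stock=24}: In (origin is handmade). {origin=imported, category=garment, stock=4}: In (origin is imported).

In, In, Out, In, In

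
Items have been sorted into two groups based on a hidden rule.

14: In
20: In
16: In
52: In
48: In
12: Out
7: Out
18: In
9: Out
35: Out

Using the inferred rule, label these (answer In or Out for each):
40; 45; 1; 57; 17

In, Out, Out, Out, Out

'In' ⟺ even AND at least 14.
40 → 40 is even, 40 ≥ 14 → In. 45 → 45 is odd, 45 ≥ 14 → Out. 1 → 1 is odd, 1 < 14 → Out. 57 → 57 is odd, 57 ≥ 14 → Out. 17 → 17 is odd, 17 ≥ 14 → Out.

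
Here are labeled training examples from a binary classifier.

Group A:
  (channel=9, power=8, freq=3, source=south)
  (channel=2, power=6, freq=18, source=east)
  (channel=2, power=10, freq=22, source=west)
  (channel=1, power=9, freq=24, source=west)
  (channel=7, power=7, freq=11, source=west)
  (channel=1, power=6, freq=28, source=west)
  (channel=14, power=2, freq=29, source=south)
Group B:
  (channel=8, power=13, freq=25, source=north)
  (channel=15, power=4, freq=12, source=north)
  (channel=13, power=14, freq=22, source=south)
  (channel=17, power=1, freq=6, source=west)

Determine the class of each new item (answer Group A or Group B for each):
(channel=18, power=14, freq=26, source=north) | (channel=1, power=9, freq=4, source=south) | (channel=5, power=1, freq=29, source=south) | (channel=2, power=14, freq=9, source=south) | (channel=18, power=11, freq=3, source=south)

One predicate separates the groups cleanly: channel ≤ 14 AND power ≤ 10.
(channel=18, power=14, freq=26, source=north) → channel = 18, power = 14 → Group B. (channel=1, power=9, freq=4, source=south) → channel = 1, power = 9 → Group A. (channel=5, power=1, freq=29, source=south) → channel = 5, power = 1 → Group A. (channel=2, power=14, freq=9, source=south) → channel = 2, power = 14 → Group B. (channel=18, power=11, freq=3, source=south) → channel = 18, power = 11 → Group B.

Group B, Group A, Group A, Group B, Group B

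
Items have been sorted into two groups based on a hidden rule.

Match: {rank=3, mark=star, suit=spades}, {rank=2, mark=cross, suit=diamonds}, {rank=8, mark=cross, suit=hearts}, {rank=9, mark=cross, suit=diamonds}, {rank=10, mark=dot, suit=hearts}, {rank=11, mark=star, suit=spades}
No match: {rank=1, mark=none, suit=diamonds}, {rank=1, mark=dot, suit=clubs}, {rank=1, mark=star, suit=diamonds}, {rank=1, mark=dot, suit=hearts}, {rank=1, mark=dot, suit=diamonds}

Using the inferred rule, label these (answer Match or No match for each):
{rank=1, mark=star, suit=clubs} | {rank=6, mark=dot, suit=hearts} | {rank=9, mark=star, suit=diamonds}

No match, Match, Match

The classifier is using: rank ≥ 2.
{rank=1, mark=star, suit=clubs}: rank = 1, doesn't match → No match.
{rank=6, mark=dot, suit=hearts}: rank = 6, checks out → Match.
{rank=9, mark=star, suit=diamonds}: rank = 9, checks out → Match.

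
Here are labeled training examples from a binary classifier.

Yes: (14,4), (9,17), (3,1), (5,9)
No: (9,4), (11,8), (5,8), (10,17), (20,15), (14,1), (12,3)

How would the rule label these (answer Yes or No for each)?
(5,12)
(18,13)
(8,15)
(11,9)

No, No, No, Yes

'Yes' ⟺ sum is even.
(5,12): No (5+12 = 17).
(18,13): No (18+13 = 31).
(8,15): No (8+15 = 23).
(11,9): Yes (11+9 = 20).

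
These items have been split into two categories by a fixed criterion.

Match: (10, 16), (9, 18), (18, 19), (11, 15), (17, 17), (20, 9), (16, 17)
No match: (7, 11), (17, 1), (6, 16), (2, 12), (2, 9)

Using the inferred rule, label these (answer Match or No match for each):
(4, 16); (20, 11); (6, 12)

No match, Match, No match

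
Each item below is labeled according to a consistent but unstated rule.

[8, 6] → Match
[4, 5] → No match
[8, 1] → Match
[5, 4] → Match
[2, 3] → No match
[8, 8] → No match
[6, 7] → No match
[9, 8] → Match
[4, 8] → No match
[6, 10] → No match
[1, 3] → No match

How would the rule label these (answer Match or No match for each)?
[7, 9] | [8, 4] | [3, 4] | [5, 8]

One predicate separates the groups cleanly: first > second.

No match, Match, No match, No match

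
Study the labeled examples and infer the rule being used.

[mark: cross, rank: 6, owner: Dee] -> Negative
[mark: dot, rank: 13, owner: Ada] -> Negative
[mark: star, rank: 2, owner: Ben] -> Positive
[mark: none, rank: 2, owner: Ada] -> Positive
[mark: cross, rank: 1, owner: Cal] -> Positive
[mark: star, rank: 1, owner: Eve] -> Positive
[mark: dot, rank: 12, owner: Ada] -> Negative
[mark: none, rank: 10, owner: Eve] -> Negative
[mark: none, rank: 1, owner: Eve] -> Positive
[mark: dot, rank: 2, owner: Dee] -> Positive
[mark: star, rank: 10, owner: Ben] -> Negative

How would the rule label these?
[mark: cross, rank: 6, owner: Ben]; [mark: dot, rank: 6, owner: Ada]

Every 'Positive' example satisfies: rank ≤ 2. None of the 'Negative' examples do.
[mark: cross, rank: 6, owner: Ben]: rank = 6 — does not fit, so Negative.
[mark: dot, rank: 6, owner: Ada]: rank = 6 — does not fit, so Negative.

Negative, Negative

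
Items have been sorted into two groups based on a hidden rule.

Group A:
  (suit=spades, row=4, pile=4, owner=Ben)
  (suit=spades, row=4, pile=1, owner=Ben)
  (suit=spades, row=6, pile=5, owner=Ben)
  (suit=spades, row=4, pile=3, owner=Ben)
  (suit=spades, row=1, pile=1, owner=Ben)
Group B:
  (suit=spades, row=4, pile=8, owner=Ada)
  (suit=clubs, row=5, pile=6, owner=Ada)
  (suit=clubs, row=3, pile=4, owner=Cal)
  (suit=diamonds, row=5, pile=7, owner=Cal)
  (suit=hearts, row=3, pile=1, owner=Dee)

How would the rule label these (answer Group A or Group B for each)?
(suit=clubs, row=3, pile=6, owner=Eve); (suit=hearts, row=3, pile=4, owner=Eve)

The rule appears to be: owner is Ben.
(suit=clubs, row=3, pile=6, owner=Eve): Group B (owner is Eve).
(suit=hearts, row=3, pile=4, owner=Eve): Group B (owner is Eve).

Group B, Group B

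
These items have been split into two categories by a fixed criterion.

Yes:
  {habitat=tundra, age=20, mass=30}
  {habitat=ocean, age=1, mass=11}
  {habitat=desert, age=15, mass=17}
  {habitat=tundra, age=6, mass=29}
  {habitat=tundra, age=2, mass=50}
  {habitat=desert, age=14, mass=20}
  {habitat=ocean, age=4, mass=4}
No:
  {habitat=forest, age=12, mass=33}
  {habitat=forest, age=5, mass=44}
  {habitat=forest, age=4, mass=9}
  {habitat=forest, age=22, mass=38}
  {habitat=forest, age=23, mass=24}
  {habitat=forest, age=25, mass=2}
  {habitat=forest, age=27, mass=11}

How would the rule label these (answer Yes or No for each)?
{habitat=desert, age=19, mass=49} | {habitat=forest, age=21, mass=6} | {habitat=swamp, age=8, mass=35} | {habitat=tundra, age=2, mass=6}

The simplest hypothesis consistent with all the labels is: habitat is not forest.
{habitat=desert, age=19, mass=49} — habitat is desert, hence Yes. {habitat=forest, age=21, mass=6} — habitat is forest, hence No. {habitat=swamp, age=8, mass=35} — habitat is swamp, hence Yes. {habitat=tundra, age=2, mass=6} — habitat is tundra, hence Yes.

Yes, No, Yes, Yes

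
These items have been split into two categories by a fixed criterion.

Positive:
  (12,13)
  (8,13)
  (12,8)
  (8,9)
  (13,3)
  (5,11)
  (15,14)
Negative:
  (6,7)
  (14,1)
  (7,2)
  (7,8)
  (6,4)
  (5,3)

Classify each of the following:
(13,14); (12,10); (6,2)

The common property of the 'Positive' items is: sum ≥ 16. No 'Negative' item has it.

Positive, Positive, Negative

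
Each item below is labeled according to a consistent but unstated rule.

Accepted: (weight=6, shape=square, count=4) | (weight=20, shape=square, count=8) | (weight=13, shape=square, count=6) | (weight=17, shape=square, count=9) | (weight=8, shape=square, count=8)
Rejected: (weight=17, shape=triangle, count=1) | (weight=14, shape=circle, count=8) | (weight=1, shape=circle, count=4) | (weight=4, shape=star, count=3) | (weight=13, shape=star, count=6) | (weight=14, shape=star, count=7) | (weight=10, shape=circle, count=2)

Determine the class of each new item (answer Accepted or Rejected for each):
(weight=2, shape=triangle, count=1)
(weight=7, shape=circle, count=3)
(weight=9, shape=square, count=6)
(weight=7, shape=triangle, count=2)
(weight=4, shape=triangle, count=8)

Rejected, Rejected, Accepted, Rejected, Rejected

Comparing the two groups points to one rule — shape is square.
Rejected: (weight=2, shape=triangle, count=1), since shape is triangle.
Rejected: (weight=7, shape=circle, count=3), since shape is circle.
Accepted: (weight=9, shape=square, count=6), since shape is square.
Rejected: (weight=7, shape=triangle, count=2), since shape is triangle.
Rejected: (weight=4, shape=triangle, count=8), since shape is triangle.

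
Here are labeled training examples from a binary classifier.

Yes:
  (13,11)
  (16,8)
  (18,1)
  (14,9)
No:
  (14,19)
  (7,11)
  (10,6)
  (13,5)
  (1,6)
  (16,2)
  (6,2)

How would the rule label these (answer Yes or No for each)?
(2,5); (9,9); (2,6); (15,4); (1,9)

No, No, No, Yes, No

The distinguishing property — first > second AND sum ≥ 19 — holds for all the 'Yes' cases and none of the 'No' cases.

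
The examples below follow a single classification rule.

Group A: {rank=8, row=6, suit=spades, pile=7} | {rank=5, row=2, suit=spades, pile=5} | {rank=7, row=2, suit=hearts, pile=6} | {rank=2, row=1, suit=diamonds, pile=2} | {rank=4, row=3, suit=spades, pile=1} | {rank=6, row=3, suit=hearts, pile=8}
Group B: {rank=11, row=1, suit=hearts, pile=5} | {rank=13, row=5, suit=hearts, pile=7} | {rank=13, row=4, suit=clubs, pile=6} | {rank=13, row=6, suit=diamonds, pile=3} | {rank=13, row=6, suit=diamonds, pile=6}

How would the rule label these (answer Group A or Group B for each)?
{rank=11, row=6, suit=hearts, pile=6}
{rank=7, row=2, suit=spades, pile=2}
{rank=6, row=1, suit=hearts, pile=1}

Group B, Group A, Group A

All 'Group A' examples share one property — rank ≤ 8 — and every 'Group B' example lacks it.
{rank=11, row=6, suit=hearts, pile=6}: Group B (rank = 11).
{rank=7, row=2, suit=spades, pile=2}: Group A (rank = 7).
{rank=6, row=1, suit=hearts, pile=1}: Group A (rank = 6).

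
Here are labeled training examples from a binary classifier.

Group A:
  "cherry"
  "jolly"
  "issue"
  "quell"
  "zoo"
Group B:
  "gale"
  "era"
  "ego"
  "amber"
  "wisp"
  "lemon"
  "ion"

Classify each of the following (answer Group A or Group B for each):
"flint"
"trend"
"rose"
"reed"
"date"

Group B, Group B, Group B, Group A, Group B

The classifier is using: has a double letter.
"flint": Group B (no doubled letter). "trend": Group B (no doubled letter). "rose": Group B (no doubled letter). "reed": Group A ('ee' doubled). "date": Group B (no doubled letter).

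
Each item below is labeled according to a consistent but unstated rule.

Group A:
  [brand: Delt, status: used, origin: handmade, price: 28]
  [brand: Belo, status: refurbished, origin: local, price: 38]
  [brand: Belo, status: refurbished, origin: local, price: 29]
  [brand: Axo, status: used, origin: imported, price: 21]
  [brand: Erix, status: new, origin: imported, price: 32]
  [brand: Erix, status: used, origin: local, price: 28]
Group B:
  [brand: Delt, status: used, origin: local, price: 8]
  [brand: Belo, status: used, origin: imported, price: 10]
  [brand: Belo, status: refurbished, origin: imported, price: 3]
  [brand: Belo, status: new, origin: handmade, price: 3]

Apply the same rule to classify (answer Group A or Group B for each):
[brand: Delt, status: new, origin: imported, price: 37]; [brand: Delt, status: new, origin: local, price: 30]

Group A, Group A

Rule: price ≥ 21. This holds for each 'Group A' example and fails for each 'Group B' one.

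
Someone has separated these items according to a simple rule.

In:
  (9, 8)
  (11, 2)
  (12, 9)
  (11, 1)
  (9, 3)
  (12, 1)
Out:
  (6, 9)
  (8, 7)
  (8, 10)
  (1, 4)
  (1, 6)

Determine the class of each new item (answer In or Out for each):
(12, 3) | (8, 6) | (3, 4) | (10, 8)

The simplest hypothesis consistent with all the labels is: first ≥ 9.
(12, 3) → first 12 → In. (8, 6) → first 8 → Out. (3, 4) → first 3 → Out. (10, 8) → first 10 → In.

In, Out, Out, In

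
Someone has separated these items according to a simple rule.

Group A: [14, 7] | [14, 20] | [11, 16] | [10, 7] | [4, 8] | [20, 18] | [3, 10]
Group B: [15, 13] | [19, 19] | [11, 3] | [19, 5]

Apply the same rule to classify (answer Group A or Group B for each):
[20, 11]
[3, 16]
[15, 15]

Group A, Group A, Group B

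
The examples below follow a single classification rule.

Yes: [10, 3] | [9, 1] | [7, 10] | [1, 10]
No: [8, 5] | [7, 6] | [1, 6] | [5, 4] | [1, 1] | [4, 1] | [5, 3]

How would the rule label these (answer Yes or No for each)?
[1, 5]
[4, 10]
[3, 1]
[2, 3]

No, Yes, No, No

'Yes' ⟺ max ≥ 9.
[1, 5]: No (max 5).
[4, 10]: Yes (max 10).
[3, 1]: No (max 3).
[2, 3]: No (max 3).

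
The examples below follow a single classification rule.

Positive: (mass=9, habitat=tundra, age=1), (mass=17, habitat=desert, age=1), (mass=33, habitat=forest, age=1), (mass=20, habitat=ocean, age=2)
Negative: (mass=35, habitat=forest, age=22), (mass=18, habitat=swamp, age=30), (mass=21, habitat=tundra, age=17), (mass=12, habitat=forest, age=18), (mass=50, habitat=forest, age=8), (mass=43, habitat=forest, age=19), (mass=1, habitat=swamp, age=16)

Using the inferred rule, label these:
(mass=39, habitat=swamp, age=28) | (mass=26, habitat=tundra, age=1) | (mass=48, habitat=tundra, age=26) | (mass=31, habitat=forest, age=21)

Negative, Positive, Negative, Negative

The pattern is that an item is 'Positive' exactly when: age ≤ 2.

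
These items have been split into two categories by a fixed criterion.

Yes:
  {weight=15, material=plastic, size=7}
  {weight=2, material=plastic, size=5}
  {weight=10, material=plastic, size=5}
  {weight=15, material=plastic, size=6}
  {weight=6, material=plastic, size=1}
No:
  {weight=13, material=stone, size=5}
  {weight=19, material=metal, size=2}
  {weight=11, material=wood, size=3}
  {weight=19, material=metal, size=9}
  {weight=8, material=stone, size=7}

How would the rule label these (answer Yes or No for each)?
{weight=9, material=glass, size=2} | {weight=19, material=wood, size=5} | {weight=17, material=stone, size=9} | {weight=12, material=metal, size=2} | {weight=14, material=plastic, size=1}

The distinguishing property — material is plastic — holds for all the 'Yes' cases and none of the 'No' cases.
{weight=9, material=glass, size=2}: material is glass, does not satisfy this → No. {weight=19, material=wood, size=5}: material is wood, does not satisfy this → No. {weight=17, material=stone, size=9}: material is stone, does not satisfy this → No. {weight=12, material=metal, size=2}: material is metal, does not satisfy this → No. {weight=14, material=plastic, size=1}: material is plastic, matches → Yes.

No, No, No, No, Yes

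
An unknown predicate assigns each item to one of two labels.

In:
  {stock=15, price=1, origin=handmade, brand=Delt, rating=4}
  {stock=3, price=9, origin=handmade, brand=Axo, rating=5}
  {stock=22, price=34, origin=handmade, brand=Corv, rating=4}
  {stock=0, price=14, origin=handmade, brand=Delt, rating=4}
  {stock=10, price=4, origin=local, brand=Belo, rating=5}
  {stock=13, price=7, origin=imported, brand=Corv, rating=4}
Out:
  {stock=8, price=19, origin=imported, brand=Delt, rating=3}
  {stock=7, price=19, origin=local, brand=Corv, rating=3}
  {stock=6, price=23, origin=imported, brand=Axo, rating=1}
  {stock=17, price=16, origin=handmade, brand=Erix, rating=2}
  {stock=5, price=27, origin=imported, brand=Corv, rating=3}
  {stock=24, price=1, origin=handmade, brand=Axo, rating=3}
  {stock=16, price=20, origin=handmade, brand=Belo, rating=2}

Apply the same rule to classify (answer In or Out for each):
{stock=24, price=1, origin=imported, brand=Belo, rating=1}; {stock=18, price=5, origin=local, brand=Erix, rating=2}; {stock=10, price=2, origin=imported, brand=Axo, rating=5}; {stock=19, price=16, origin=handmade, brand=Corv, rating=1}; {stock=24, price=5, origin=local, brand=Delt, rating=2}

Out, Out, In, Out, Out

The common property of the 'In' items is: rating ≥ 4. No 'Out' item has it.
Out: {stock=24, price=1, origin=imported, brand=Belo, rating=1}, since rating = 1.
Out: {stock=18, price=5, origin=local, brand=Erix, rating=2}, since rating = 2.
In: {stock=10, price=2, origin=imported, brand=Axo, rating=5}, since rating = 5.
Out: {stock=19, price=16, origin=handmade, brand=Corv, rating=1}, since rating = 1.
Out: {stock=24, price=5, origin=local, brand=Delt, rating=2}, since rating = 2.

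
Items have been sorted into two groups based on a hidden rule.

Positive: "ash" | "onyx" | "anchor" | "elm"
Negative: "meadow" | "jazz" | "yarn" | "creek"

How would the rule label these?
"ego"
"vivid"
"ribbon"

Positive, Negative, Negative

The rule appears to be: starts with a vowel.
"ego": starts with 'e', matches → Positive.
"vivid": starts with 'v', fails this test → Negative.
"ribbon": starts with 'r', fails this test → Negative.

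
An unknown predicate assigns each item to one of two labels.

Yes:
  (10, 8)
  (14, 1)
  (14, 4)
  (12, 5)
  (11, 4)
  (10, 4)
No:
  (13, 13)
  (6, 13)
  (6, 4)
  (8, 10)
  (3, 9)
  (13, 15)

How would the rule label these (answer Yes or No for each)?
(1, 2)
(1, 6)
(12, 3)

No, No, Yes

The pattern is that an item is 'Yes' exactly when: first > second AND sum ≥ 12.
(1, 2): No (1 < 2, 1+2 = 3). (1, 6): No (1 < 6, 1+6 = 7). (12, 3): Yes (12 > 3, 12+3 = 15).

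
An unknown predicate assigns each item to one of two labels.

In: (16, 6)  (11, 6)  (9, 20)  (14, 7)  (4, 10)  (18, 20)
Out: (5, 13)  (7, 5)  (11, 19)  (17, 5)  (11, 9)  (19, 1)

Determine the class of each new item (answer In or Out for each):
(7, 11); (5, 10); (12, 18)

Out, In, In

Looking at the examples, the only property every 'In' case has and every 'Out' case lacks is: product is even.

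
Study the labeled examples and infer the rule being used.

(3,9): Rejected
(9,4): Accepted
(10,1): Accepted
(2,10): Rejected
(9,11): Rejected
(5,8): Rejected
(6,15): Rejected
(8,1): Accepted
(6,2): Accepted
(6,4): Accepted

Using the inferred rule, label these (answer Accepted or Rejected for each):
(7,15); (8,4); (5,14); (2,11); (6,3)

Rejected, Accepted, Rejected, Rejected, Accepted

'Accepted' ⟺ first > second.
(7,15) → 7 < 15 → Rejected. (8,4) → 8 > 4 → Accepted. (5,14) → 5 < 14 → Rejected. (2,11) → 2 < 11 → Rejected. (6,3) → 6 > 3 → Accepted.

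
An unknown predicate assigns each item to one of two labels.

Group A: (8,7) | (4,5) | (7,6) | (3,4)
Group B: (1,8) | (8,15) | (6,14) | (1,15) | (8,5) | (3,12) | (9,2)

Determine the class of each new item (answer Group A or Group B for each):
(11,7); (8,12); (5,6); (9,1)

Group B, Group B, Group A, Group B

The pattern is that an item is 'Group A' exactly when: |first − second| ≤ 1.
(11,7): |11−7| = 4 — lacks this property, so Group B.
(8,12): |8−12| = 4 — lacks this property, so Group B.
(5,6): |5−6| = 1 — matches, so Group A.
(9,1): |9−1| = 8 — lacks this property, so Group B.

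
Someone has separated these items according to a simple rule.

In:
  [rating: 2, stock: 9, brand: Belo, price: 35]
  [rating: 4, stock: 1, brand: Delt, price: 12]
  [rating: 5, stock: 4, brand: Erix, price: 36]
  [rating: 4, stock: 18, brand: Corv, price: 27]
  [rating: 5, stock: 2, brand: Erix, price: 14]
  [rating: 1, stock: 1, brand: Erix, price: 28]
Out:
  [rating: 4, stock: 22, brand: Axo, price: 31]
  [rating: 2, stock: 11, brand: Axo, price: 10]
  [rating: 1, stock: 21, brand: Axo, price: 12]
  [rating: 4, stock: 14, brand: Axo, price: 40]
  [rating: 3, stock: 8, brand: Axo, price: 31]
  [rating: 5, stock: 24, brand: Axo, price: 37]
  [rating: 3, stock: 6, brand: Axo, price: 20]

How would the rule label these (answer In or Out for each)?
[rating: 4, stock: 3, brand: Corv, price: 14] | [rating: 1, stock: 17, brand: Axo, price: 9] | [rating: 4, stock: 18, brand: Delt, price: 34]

One predicate separates the groups cleanly: brand is not Axo.
In: [rating: 4, stock: 3, brand: Corv, price: 14], since brand is Corv.
Out: [rating: 1, stock: 17, brand: Axo, price: 9], since brand is Axo.
In: [rating: 4, stock: 18, brand: Delt, price: 34], since brand is Delt.

In, Out, In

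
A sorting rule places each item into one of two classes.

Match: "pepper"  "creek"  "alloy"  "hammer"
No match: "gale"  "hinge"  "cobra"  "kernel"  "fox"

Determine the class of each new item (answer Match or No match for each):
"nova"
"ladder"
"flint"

No match, Match, No match

The common property of the 'Match' items is: has a double letter. No 'No match' item has it.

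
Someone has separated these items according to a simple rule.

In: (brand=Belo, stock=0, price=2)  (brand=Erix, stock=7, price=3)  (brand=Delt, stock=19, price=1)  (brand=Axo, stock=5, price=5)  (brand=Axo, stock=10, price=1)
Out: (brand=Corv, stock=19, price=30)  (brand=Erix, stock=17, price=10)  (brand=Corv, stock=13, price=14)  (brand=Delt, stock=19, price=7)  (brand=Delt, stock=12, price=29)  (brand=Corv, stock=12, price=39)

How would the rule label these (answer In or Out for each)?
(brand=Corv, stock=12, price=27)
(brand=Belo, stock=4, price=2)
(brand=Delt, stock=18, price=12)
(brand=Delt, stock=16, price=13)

Out, In, Out, Out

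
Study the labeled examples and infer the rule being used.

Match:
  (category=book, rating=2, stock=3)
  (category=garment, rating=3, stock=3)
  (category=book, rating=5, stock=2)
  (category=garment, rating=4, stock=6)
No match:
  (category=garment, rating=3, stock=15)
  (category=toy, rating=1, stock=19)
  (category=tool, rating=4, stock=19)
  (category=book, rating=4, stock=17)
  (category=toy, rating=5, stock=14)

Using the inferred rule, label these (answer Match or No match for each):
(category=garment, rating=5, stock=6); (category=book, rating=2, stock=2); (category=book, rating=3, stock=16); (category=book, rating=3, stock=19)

Match, Match, No match, No match

The classifier is using: stock ≤ 6.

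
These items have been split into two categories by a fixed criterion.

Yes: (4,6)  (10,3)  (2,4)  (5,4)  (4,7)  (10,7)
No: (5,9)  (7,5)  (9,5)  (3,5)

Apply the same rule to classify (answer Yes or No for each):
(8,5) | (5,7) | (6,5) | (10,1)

The distinguishing property — product is even — holds for all the 'Yes' cases and none of the 'No' cases.
(8,5): 8·5 = 40, meets the rule → Yes. (5,7): 5·7 = 35, does not fit → No. (6,5): 6·5 = 30, meets the rule → Yes. (10,1): 10·1 = 10, meets the rule → Yes.

Yes, No, Yes, Yes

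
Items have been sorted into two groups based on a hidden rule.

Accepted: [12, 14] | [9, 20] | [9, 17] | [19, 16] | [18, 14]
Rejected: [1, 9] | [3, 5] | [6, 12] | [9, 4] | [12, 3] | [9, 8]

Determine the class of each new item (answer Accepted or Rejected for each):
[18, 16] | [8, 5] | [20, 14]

Accepted, Rejected, Accepted

Rule: sum ≥ 26. This holds for each 'Accepted' example and fails for each 'Rejected' one.
[18, 16]: Accepted (18+16 = 34). [8, 5]: Rejected (8+5 = 13). [20, 14]: Accepted (20+14 = 34).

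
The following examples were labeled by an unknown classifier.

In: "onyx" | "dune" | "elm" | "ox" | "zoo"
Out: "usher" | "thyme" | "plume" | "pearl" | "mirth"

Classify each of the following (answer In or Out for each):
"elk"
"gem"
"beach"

The common property of the 'In' items is: length ≤ 4. No 'Out' item has it.
"elk" → length 3 → In.
"gem" → length 3 → In.
"beach" → length 5 → Out.

In, In, Out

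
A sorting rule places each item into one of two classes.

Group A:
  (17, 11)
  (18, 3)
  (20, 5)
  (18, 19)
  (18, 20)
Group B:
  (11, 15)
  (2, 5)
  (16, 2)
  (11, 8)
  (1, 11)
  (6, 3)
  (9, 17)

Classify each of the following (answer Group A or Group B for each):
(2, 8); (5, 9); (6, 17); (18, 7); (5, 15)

Group B, Group B, Group B, Group A, Group B

A rule that fits every label: first ≥ 17 — true of each 'Group A' example, false of each 'Group B' one.
(2, 8) — first 2, hence Group B.
(5, 9) — first 5, hence Group B.
(6, 17) — first 6, hence Group B.
(18, 7) — first 18, hence Group A.
(5, 15) — first 5, hence Group B.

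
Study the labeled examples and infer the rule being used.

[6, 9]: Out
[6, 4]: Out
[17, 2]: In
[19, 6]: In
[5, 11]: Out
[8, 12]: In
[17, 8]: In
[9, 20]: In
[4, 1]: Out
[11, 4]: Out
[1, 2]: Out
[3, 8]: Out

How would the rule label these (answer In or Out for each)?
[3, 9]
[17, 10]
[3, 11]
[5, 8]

Out, In, Out, Out

'In' ⟺ sum ≥ 19.
[3, 9]: 3+9 = 12, doesn't match → Out. [17, 10]: 17+10 = 27, satisfies this → In. [3, 11]: 3+11 = 14, doesn't match → Out. [5, 8]: 5+8 = 13, doesn't match → Out.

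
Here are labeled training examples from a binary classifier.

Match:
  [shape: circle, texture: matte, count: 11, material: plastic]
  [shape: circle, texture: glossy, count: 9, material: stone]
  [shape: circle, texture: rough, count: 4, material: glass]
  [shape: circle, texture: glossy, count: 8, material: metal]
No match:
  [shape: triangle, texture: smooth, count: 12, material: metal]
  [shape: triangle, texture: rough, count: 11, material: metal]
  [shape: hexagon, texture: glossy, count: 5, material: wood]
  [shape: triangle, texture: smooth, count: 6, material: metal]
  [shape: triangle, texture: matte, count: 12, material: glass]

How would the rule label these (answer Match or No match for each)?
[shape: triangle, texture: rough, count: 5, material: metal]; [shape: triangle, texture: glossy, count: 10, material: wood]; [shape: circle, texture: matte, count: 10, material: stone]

No match, No match, Match

Comparing the two groups points to one rule — shape is circle.
[shape: triangle, texture: rough, count: 5, material: metal]: No match (shape is triangle). [shape: triangle, texture: glossy, count: 10, material: wood]: No match (shape is triangle). [shape: circle, texture: matte, count: 10, material: stone]: Match (shape is circle).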